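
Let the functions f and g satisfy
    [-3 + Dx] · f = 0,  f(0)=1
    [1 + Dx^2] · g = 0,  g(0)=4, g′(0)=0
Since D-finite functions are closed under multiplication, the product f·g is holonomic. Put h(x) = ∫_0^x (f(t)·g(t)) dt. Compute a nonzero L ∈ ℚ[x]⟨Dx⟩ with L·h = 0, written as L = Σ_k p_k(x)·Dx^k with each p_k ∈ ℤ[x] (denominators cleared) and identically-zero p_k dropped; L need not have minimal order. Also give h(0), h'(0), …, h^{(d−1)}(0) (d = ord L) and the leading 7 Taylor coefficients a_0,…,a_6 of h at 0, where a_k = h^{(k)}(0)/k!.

L = 10·Dx - 6·Dx^2 + Dx^3  (order 3).
h: a_k = 0, 4, 6, 16/3, 3, 14/15, -1/15, …
ICs: h(0) = 0, h′(0) = 4, h′′(0) = 12.

f: a_k = 1, 3, 9/2, 9/2, 27/8, 81/40, 81/80, …
g: a_k = 4, 0, -2, 0, 1/6, 0, -1/180, …
f·g: L₀ = L_f ⊗_s L_g, ord ≤ 1·2.
h=∫₀ˣh₀: take L = L₀·Dx.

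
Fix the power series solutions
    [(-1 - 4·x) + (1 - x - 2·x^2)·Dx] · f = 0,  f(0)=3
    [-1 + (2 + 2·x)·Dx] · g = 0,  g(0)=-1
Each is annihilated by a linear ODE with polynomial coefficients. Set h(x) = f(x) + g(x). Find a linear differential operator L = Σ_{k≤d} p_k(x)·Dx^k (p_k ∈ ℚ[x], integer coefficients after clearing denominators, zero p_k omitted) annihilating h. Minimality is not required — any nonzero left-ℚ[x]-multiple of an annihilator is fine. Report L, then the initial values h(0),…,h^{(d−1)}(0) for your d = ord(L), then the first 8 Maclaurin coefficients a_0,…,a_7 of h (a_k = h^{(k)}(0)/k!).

L = (-13 - 26·x - 40·x^2) + (25 + 69·x + 144·x^2 + 100·x^3)·Dx + (-2 - 20·x + 6·x^2 + 64·x^3 + 40·x^4)·Dx^2  (order 2).
h: a_k = 2, 5/2, 73/8, 239/16, 4229/128, 16121/256, 132117/1024, 522207/2048, …
ICs: h(0) = 2, h′(0) = 5/2.

f: a_k = 3, 3, 9, 15, 33, 63, 129, 255, …
g: a_k = -1, -1/2, 1/8, -1/16, 5/128, -7/256, 21/1024, -33/2048, …
h₀=f+g: left-lcm gives L₀, ord ≤ 2.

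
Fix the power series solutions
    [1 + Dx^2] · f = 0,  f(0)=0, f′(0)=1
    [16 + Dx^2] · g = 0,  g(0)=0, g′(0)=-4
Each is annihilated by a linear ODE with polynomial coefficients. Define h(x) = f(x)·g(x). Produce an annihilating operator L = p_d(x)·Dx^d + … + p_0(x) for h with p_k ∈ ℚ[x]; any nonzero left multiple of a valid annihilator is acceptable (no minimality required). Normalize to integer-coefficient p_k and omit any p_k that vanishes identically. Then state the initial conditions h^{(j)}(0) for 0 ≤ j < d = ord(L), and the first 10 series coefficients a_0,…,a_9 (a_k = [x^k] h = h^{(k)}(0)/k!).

L = 225 + 34·Dx^2 + Dx^4  (order 4).
h: a_k = 0, 0, -4, 0, 34/3, 0, -931/90, 0, 6001/1260, 0, …
ICs: h(0) = 0, h′(0) = 0, h′′(0) = -8, h′′′(0) = 0.

f: a_k = 0, 1, 0, -1/6, 0, 1/120, 0, -1/5040, 0, 1/362880, …
g: a_k = 0, -4, 0, 32/3, 0, -128/15, 0, 1024/315, 0, -2048/2835, …
Sym-product of L_f,L_g gives L₀ (≤ ord 4).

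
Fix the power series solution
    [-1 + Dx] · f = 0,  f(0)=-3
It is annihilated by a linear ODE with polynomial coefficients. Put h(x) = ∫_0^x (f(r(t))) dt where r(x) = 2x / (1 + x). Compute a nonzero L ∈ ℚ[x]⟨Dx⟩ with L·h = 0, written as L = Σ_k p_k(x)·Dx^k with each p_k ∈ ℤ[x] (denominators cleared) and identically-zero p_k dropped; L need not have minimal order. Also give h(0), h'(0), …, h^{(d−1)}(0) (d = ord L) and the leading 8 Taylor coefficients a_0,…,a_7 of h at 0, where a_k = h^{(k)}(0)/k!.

f: a_k = -3, -3, -3/2, -1/2, -1/8, -1/40, -1/240, -1/1680, …
Change of var in L_f (x↦r) gives L₀.
Integrate: L := L₀·Dx.
L = -2·Dx + (1 + 2·x + x^2)·Dx^2  (order 2).
h: a_k = 0, -3, -3, 0, 1/2, -2/5, 1/5, -4/105, …
ICs: h(0) = 0, h′(0) = -3.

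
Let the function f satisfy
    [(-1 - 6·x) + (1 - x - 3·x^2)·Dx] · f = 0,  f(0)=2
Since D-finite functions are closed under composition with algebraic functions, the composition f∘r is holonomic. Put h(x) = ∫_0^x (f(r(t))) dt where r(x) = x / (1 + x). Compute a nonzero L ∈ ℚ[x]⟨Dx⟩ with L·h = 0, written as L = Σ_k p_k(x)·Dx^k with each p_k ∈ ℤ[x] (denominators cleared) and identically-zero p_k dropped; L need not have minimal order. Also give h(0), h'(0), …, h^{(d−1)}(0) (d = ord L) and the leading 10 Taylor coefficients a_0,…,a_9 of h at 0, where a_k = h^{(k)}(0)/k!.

f: a_k = 2, 2, 8, 14, 38, 80, 194, 434, 1016, 2318, …
Change of var in L_f (x↦r) gives L₀.
h=∫h₀ ⇒ L = L₀·Dx.
L = (1 + 7·x)·Dx + (-1 - 2·x + 2·x^2 + 3·x^3)·Dx^2  (order 2).
h: a_k = 0, 2, 1, 2, 0, 18/5, -3, 72/7, -63/4, 38, …
ICs: h(0) = 0, h′(0) = 2.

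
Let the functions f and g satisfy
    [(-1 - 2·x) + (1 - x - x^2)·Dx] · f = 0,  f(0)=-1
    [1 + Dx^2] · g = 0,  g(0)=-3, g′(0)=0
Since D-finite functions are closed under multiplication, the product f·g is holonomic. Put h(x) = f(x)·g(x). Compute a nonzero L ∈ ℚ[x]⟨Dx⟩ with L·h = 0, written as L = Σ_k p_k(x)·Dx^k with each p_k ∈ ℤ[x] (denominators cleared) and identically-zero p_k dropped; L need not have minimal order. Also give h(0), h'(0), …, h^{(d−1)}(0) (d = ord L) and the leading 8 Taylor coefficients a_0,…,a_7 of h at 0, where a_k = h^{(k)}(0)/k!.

L = (1 + x + x^2) + (2 + 4·x)·Dx + (-1 + x + x^2)·Dx^2  (order 2).
h: a_k = 3, 3, 9/2, 15/2, 97/8, 157/8, 7619/240, 12329/240, …
ICs: h(0) = 3, h′(0) = 3.

f: a_k = -1, -1, -2, -3, -5, -8, -13, -21, …
g: a_k = -3, 0, 3/2, 0, -1/8, 0, 1/240, 0, …
Sym-product of L_f,L_g gives L₀ (≤ ord 2).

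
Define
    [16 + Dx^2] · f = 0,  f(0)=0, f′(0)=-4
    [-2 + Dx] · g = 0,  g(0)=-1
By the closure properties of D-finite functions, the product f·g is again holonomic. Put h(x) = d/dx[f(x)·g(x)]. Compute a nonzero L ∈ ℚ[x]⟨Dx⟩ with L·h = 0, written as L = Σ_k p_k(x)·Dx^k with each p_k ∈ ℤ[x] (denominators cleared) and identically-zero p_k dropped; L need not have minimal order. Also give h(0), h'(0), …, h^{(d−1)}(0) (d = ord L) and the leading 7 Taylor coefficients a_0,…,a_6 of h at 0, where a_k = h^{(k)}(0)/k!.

f: a_k = 0, -4, 0, 32/3, 0, -128/15, 0, …
g: a_k = -1, -2, -2, -4/3, -2/3, -4/15, -4/45, …
h₀=f·g: eliminate ⇒ L₀, order ≤ 2·1.
h=h₀': d/dx-closure on L₀ ⇒ L.
L = 20 - 4·Dx + Dx^2  (order 2).
h: a_k = 4, 16, -8, -64, -152/3, 352/15, 2224/45, …
ICs: h(0) = 4, h′(0) = 16.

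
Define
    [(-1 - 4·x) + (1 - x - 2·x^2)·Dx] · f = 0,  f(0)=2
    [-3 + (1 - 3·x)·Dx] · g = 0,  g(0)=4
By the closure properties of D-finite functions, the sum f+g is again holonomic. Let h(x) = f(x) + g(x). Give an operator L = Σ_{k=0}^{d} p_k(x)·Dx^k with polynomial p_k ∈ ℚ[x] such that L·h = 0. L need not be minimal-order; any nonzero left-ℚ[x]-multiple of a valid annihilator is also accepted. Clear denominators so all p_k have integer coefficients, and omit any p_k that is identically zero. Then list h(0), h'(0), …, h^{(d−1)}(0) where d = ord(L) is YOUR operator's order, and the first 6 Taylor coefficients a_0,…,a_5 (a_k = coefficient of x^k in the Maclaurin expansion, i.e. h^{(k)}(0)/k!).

f: a_k = 2, 2, 6, 10, 22, 42, …
g: a_k = 4, 12, 36, 108, 324, 972, …
L₀ := lclm(L_f,L_g); ord L₀ ≤ 1+1.
L = (-36·x + 36·x^2 - 36·x^3) + (6 - 6·x - 30·x^2 + 54·x^3 - 72·x^4)·Dx + (-1 + 6·x - 12·x^2 + 8·x^3 + 9·x^4 - 18·x^5)·Dx^2  (order 2).
h: a_k = 6, 14, 42, 118, 346, 1014, …
ICs: h(0) = 6, h′(0) = 14.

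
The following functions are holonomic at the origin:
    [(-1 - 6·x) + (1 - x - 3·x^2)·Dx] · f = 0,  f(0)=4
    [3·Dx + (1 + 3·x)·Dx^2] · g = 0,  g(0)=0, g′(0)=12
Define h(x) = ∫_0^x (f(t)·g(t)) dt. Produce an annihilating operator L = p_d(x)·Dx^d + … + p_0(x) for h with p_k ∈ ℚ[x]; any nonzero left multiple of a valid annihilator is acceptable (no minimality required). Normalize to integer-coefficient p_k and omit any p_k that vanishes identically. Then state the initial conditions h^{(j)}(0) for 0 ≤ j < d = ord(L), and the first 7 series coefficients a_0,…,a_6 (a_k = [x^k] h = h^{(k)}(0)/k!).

f: a_k = 4, 4, 16, 28, 76, 160, 388, …
g: a_k = 0, 12, -18, 36, -81, 972/5, -486, …
Sym-product of L_f,L_g gives L₀ (≤ ord 2).
Integrate: L := L₀·Dx.
L = (9 + 36·x)·Dx + (-1 + 21·x + 45·x^2)·Dx^2 + (-1 - 2·x + 6·x^2 + 9·x^3)·Dx^3  (order 3).
h: a_k = 0, 0, 24, -8, 66, -132/5, 1198/5, …
ICs: h(0) = 0, h′(0) = 0, h′′(0) = 48.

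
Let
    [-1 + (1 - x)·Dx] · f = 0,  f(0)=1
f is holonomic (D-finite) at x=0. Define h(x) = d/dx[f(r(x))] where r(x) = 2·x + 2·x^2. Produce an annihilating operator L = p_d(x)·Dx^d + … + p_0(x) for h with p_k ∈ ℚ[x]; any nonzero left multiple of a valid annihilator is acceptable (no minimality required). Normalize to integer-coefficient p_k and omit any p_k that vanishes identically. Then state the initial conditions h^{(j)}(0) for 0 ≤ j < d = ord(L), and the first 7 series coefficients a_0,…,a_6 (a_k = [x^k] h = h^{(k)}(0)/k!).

f: a_k = 1, 1, 1, 1, 1, 1, 1, …
h₀=f(r): pull back L_f along r ⇒ L₀.
Differentiate: ansatz ord ≤ ord L₀ ⇒ L.
L = (6 + 12·x + 12·x^2) + (-1 + 6·x^2 + 4·x^3)·Dx  (order 1).
h: a_k = 2, 12, 48, 176, 600, 1968, 6272, …
ICs: h(0) = 2.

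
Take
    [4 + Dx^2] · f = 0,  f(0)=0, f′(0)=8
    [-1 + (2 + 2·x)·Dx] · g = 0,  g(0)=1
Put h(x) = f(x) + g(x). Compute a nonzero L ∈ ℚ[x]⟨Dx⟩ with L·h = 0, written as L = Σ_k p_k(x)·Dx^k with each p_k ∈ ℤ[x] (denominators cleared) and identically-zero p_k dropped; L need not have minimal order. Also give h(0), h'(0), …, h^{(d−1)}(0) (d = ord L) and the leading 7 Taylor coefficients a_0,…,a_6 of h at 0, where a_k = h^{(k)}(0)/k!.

f: a_k = 0, 8, 0, -16/3, 0, 16/15, 0, …
g: a_k = 1, 1/2, -1/8, 1/16, -5/128, 7/256, -21/1024, …
f+g: L₀ = lclm(L_f,L_g), ord ≤ 2+1.
L = (-76 - 128·x - 64·x^2) + (120 + 376·x + 384·x^2 + 128·x^3)·Dx + (-19 - 32·x - 16·x^2)·Dx^2 + (30 + 94·x + 96·x^2 + 32·x^3)·Dx^3  (order 3).
h: a_k = 1, 17/2, -1/8, -253/48, -5/128, 4201/3840, -21/1024, …
ICs: h(0) = 1, h′(0) = 17/2, h′′(0) = -1/4.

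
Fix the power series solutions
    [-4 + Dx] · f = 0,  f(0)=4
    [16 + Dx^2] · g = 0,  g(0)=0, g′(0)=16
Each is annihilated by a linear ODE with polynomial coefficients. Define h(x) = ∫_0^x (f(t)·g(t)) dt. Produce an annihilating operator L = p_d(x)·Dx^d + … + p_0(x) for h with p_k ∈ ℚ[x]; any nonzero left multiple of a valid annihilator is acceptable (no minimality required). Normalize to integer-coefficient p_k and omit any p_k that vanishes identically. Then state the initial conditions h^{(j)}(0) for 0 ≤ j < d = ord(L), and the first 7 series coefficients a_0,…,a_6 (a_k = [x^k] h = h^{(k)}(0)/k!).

f: a_k = 4, 16, 32, 128/3, 128/3, 512/15, 1024/45, …
g: a_k = 0, 16, 0, -128/3, 0, 512/15, 0, …
f·g: L₀ = L_f ⊗_s L_g, ord ≤ 1·2.
h=∫₀ˣh₀: take L = L₀·Dx.
L = 32·Dx - 8·Dx^2 + Dx^3  (order 3).
h: a_k = 0, 0, 32, 256/3, 256/3, 0, -4096/45, …
ICs: h(0) = 0, h′(0) = 0, h′′(0) = 64.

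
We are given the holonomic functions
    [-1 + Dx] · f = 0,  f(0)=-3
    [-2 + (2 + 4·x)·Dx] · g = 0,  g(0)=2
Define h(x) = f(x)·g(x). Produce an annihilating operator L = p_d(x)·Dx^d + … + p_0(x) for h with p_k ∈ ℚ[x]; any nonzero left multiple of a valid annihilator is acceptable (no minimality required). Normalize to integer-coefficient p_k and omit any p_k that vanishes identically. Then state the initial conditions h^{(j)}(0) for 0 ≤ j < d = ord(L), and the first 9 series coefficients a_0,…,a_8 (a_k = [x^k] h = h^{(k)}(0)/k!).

f: a_k = -3, -3, -3/2, -1/2, -1/8, -1/40, -1/240, -1/1680, -1/13440, …
g: a_k = 2, 2, -1, 1, -5/4, 7/4, -21/8, 33/8, -429/64, …
Sym-product of L_f,L_g gives L₀ (≤ ord 1).
L = (-2 - 2·x) + (1 + 2·x)·Dx  (order 1).
h: a_k = -6, -12, -6, -4, 1, -14/5, 61/15, -694/105, 4591/420, …
ICs: h(0) = -6.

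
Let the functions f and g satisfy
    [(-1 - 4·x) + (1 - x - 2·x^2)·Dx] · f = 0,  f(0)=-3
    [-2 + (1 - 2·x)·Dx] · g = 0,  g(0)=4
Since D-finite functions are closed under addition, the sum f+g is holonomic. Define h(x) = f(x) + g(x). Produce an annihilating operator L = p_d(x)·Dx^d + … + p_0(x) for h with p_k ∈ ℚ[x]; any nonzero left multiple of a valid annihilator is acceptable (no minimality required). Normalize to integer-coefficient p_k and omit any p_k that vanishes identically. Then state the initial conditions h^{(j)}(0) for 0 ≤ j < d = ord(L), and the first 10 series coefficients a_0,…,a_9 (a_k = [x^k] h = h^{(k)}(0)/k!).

f: a_k = -3, -3, -9, -15, -33, -63, -129, -255, -513, -1023, …
g: a_k = 4, 8, 16, 32, 64, 128, 256, 512, 1024, 2048, …
L₀ := lclm(L_f,L_g); ord L₀ ≤ 1+1.
L = -4 + (-2 - 8·x)·Dx + (1 - x - 2·x^2)·Dx^2  (order 2).
h: a_k = 1, 5, 7, 17, 31, 65, 127, 257, 511, 1025, …
ICs: h(0) = 1, h′(0) = 5.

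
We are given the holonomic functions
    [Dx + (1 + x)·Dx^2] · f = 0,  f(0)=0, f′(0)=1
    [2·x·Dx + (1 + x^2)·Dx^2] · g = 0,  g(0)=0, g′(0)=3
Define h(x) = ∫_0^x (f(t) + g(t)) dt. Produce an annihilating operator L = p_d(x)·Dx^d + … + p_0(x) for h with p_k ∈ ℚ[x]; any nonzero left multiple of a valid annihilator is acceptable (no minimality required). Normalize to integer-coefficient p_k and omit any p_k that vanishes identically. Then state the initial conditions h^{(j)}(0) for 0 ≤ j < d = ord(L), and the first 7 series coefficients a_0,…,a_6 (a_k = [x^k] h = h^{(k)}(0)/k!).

L = (-2 - 6·x + 6·x^2 + 2·x^3)·Dx^2 + (-4 - 4·x + 12·x^3 + 4·x^4)·Dx^3 + (-1 + x + 2·x^2 + 2·x^3 + 3·x^4 + x^5)·Dx^4  (order 4).
h: a_k = 0, 0, 2, -1/6, -1/6, -1/20, 2/15, …
ICs: h(0) = 0, h′(0) = 0, h′′(0) = 4, h′′′(0) = -1.

f: a_k = 0, 1, -1/2, 1/3, -1/4, 1/5, -1/6, …
g: a_k = 0, 3, 0, -1, 0, 3/5, 0, …
h₀=f+g: left-lcm gives L₀, ord ≤ 4.
∫: right-multiply L₀ by Dx.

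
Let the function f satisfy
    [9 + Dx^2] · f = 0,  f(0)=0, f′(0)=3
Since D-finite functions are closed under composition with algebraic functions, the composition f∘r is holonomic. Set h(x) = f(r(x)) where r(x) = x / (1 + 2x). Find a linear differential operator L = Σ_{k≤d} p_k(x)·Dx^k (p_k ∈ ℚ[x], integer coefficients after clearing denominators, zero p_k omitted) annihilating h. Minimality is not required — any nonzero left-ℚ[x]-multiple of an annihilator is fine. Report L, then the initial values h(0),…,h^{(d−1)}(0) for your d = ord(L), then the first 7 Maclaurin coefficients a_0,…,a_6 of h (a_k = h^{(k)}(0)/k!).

f: a_k = 0, 3, 0, -9/2, 0, 81/40, 0, …
L₀ from L_f via x↦r, Dx↦r'^{-1}Dx.
L = 9 + (4 + 24·x + 48·x^2 + 32·x^3)·Dx + (1 + 8·x + 24·x^2 + 32·x^3 + 16·x^4)·Dx^2  (order 2).
h: a_k = 0, 3, -6, 15/2, 3, -2319/40, 975/4, …
ICs: h(0) = 0, h′(0) = 3.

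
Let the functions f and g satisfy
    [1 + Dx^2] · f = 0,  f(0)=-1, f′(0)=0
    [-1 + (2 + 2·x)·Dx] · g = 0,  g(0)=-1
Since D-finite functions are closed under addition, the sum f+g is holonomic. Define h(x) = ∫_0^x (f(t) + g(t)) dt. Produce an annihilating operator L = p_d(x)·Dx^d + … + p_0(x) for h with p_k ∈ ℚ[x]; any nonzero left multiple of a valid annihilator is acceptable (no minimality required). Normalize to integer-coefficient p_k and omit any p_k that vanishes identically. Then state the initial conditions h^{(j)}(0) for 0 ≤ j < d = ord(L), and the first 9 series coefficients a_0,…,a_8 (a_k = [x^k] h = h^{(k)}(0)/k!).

L = (-7 - 8·x - 4·x^2)·Dx + (6 + 22·x + 24·x^2 + 8·x^3)·Dx^2 + (-7 - 8·x - 4·x^2)·Dx^3 + (6 + 22·x + 24·x^2 + 8·x^3)·Dx^4  (order 4).
h: a_k = 0, -2, -1/4, 5/24, -1/64, -1/1920, -7/1536, 1009/322560, -33/16384, …
ICs: h(0) = 0, h′(0) = -2, h′′(0) = -1/2, h′′′(0) = 5/4.

f: a_k = -1, 0, 1/2, 0, -1/24, 0, 1/720, 0, -1/40320, …
g: a_k = -1, -1/2, 1/8, -1/16, 5/128, -7/256, 21/1024, -33/2048, 429/32768, …
Weyl lclm of L_f,L_g ⇒ L₀ (ord ≤ 3).
Integrate: L := L₀·Dx.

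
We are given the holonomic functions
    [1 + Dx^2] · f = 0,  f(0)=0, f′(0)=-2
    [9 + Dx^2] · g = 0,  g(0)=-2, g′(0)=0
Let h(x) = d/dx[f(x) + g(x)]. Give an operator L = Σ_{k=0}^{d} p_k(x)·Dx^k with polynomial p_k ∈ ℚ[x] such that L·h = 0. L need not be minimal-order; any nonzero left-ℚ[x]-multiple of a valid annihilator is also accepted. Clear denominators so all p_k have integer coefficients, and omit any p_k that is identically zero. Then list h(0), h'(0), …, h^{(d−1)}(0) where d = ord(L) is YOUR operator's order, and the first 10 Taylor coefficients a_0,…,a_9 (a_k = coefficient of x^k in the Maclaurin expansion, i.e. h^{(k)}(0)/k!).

f: a_k = 0, -2, 0, 1/3, 0, -1/60, 0, 1/2520, 0, -1/181440, …
g: a_k = -2, 0, 9, 0, -27/4, 0, 81/40, 0, -729/2240, 0, …
L₀ := lclm(L_f,L_g); ord L₀ ≤ 2+2.
Derive L from L₀ (diff closure).
L = 9 + 10·Dx^2 + Dx^4  (order 4).
h: a_k = -2, 18, 1, -27, -1/12, 243/20, 1/360, -729/280, -1/20160, 729/2240, …
ICs: h(0) = -2, h′(0) = 18, h′′(0) = 2, h′′′(0) = -162.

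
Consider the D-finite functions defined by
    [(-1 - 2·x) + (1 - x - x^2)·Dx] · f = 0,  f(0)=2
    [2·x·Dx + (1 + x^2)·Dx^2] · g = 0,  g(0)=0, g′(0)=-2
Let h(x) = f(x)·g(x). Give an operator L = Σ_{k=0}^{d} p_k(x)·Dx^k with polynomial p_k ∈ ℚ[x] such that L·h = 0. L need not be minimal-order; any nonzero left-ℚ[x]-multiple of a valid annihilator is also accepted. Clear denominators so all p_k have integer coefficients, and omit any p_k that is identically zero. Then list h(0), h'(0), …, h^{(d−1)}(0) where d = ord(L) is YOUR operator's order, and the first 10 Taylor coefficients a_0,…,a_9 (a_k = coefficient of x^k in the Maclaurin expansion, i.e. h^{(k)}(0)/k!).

L = (2 + 2·x + 6·x^2) + (2 + 2·x + 4·x^2 + 6·x^3)·Dx + (-1 + x + x^3 + x^4)·Dx^2  (order 2).
h: a_k = 0, -4, -4, -20/3, -32/3, -272/15, -144/5, -4868/105, -7892/105, -7684/63, …
ICs: h(0) = 0, h′(0) = -4.

f: a_k = 2, 2, 4, 6, 10, 16, 26, 42, 68, 110, …
g: a_k = 0, -2, 0, 2/3, 0, -2/5, 0, 2/7, 0, -2/9, …
Sym-product of L_f,L_g gives L₀ (≤ ord 2).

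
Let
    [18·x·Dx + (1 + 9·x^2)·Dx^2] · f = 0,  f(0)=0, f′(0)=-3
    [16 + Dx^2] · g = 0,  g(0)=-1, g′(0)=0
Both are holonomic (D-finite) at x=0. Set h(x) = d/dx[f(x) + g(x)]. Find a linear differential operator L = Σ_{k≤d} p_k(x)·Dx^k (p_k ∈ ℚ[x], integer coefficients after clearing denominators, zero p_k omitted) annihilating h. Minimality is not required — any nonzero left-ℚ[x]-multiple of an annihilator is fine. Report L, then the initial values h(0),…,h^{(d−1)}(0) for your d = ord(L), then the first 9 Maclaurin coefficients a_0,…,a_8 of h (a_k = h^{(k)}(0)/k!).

L = (-13248·x + 181440·x^3 + 186624·x^5) + (-16 + 6048·x^2 + 66096·x^4 + 93312·x^6)·Dx + (-828·x + 11340·x^3 + 11664·x^5)·Dx^2 + (-1 + 378·x^2 + 4131·x^4 + 5832·x^6)·Dx^3  (order 3).
h: a_k = -3, 16, 27, -128/3, -243, 512/15, 2187, -4096/315, -19683, …
ICs: h(0) = -3, h′(0) = 16, h′′(0) = 54.

f: a_k = 0, -3, 0, 9, 0, -243/5, 0, 2187/7, 0, …
g: a_k = -1, 0, 8, 0, -32/3, 0, 256/45, 0, -512/315, …
L₀ := lclm(L_f,L_g); ord L₀ ≤ 2+2.
Derive L from L₀ (diff closure).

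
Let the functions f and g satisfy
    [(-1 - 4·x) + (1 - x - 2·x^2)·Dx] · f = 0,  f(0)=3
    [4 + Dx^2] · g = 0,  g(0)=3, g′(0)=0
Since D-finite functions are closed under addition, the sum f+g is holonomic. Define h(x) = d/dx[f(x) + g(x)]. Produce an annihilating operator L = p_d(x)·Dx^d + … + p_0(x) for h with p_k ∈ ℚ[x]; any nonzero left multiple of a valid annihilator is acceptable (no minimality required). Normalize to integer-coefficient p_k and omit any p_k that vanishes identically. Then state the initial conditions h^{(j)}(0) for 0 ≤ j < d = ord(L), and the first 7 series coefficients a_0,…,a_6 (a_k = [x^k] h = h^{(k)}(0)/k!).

L = (576 + 2400·x + 5616·x^2 + 3360·x^3 + 3840·x^4 + 1152·x^5 + 768·x^6) + (-68 - 236·x + 240·x^2 + 488·x^3 + 560·x^4 + 672·x^5 + 448·x^6 + 256·x^7)·Dx + (144 + 600·x + 1404·x^2 + 840·x^3 + 960·x^4 + 288·x^5 + 192·x^6)·Dx^2 + (-17 - 59·x + 60·x^2 + 122·x^3 + 140·x^4 + 168·x^5 + 112·x^6 + 64·x^7)·Dx^3  (order 3).
h: a_k = 3, 6, 45, 140, 315, 3862/5, 1785, …
ICs: h(0) = 3, h′(0) = 6, h′′(0) = 90.

f: a_k = 3, 3, 9, 15, 33, 63, 129, …
g: a_k = 3, 0, -6, 0, 2, 0, -4/15, …
h₀=f+g: left-lcm gives L₀, ord ≤ 3.
Derive L from L₀ (diff closure).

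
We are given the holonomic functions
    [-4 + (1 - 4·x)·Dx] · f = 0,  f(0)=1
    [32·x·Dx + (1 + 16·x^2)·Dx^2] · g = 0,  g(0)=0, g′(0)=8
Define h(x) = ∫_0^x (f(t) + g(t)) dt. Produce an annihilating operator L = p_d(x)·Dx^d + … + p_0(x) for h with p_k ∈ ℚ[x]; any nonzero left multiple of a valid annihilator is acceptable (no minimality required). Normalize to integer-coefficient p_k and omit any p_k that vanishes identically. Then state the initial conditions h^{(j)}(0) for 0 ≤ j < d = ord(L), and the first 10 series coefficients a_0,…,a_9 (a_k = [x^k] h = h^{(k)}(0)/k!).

f: a_k = 1, 4, 16, 64, 256, 1024, 4096, 16384, 65536, 262144, …
g: a_k = 0, 8, 0, -128/3, 0, 2048/5, 0, -32768/7, 0, 524288/9, …
L₀ := lclm(L_f,L_g); ord L₀ ≤ 1+2.
h=∫₀ˣh₀: take L = L₀·Dx.
L = (-32 + 512·x + 1536·x^2)·Dx^2 + (16 - 32·x + 256·x^2 + 1536·x^3)·Dx^3 + (-1 + 256·x^4)·Dx^4  (order 4).
h: a_k = 0, 1, 6, 16/3, 16/3, 256/5, 3584/15, 4096/7, 10240/7, 65536/9, …
ICs: h(0) = 0, h′(0) = 1, h′′(0) = 12, h′′′(0) = 32.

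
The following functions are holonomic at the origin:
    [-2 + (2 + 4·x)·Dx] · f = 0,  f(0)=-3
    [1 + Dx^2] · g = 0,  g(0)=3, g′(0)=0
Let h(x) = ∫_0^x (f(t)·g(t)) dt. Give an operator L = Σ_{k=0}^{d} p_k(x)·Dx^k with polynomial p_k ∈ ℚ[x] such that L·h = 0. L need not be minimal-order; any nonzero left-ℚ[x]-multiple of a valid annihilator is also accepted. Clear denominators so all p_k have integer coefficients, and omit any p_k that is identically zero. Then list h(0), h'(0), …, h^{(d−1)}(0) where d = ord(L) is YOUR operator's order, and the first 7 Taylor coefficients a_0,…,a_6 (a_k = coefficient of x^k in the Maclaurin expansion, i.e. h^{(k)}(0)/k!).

f: a_k = -3, -3, 3/2, -3/2, 15/8, -21/8, 63/16, …
g: a_k = 3, 0, -3/2, 0, 1/8, 0, -1/240, …
f·g: L₀ = L_f ⊗_s L_g, ord ≤ 1·2.
Integrate: L := L₀·Dx.
L = (4 + 4·x + 4·x^2)·Dx + (-2 - 4·x)·Dx^2 + (1 + 4·x + 4·x^2)·Dx^3  (order 3).
h: a_k = 0, -9, -9/2, 3, 0, 3/5, -1, …
ICs: h(0) = 0, h′(0) = -9, h′′(0) = -9.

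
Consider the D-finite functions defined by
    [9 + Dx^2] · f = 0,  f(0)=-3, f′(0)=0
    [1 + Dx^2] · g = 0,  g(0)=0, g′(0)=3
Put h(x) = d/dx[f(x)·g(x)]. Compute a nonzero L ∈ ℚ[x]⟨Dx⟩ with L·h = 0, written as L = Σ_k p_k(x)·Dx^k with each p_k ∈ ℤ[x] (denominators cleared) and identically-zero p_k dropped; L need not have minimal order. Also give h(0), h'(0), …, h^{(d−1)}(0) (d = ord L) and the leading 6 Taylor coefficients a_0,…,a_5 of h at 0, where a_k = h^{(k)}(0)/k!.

L = 64 + 20·Dx^2 + Dx^4  (order 4).
h: a_k = -9, 0, 126, 0, -186, 0, …
ICs: h(0) = -9, h′(0) = 0, h′′(0) = 252, h′′′(0) = 0.

f: a_k = -3, 0, 27/2, 0, -81/8, 0, …
g: a_k = 0, 3, 0, -1/2, 0, 1/40, …
L₀ := L_f ⊗_s L_g (sym. prod.), ord ≤ 4.
h₀' ⇒ L via d/dx closure of L₀.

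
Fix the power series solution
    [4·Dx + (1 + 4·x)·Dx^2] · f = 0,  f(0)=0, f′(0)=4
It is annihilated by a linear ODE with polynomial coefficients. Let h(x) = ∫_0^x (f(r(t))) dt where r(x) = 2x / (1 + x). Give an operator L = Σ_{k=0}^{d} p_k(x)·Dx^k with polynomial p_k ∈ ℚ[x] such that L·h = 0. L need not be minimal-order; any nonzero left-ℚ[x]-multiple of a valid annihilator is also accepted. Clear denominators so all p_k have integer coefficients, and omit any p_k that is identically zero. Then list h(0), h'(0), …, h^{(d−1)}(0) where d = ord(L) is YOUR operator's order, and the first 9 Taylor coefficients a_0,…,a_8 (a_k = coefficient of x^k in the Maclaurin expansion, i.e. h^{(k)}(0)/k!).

f: a_k = 0, 4, -8, 64/3, -64, 1024/5, -2048/3, 16384/7, -8192, …
Substitute x→r, Dx→(1/r')Dx; clear ⇒ L₀.
h=∫₀ˣh₀: take L = L₀·Dx.
L = (10 + 18·x)·Dx^2 + (1 + 10·x + 9·x^2)·Dx^3  (order 3).
h: a_k = 0, 0, 4, -40/3, 182/3, -328, 29524/15, -37960/3, 597871/7, …
ICs: h(0) = 0, h′(0) = 0, h′′(0) = 8.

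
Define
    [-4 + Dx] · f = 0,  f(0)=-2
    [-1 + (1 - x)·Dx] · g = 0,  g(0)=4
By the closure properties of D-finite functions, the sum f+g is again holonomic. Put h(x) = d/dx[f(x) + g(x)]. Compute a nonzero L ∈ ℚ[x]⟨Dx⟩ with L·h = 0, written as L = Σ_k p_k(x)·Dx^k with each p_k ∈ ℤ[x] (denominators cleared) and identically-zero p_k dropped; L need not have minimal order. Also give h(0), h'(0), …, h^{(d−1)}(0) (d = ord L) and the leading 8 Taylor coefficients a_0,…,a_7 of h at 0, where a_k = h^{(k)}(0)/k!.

L = (-4 + 16·x) + (5 - 16·x + 8·x^2)·Dx + (-1 + 3·x - 2·x^2)·Dx^2  (order 2).
h: a_k = -4, -24, -52, -208/3, -196/3, -664/15, -788/45, 1888/315, …
ICs: h(0) = -4, h′(0) = -24.

f: a_k = -2, -8, -16, -64/3, -64/3, -256/15, -512/45, -2048/315, …
g: a_k = 4, 4, 4, 4, 4, 4, 4, 4, …
h₀=f+g: left-lcm gives L₀, ord ≤ 2.
Differentiate: ansatz ord ≤ ord L₀ ⇒ L.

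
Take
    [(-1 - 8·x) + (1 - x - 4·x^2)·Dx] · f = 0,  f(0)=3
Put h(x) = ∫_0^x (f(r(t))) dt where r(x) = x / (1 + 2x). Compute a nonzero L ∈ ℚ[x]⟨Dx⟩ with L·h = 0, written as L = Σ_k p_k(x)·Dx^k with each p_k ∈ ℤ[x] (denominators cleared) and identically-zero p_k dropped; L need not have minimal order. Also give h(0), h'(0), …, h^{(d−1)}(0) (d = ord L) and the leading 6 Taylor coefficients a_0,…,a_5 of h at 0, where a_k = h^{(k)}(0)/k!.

f: a_k = 3, 3, 15, 27, 87, 195, …
f∘r: x↦r, Dx↦Dx/r' in L_f ⇒ L₀.
h=∫₀ˣh₀: take L = L₀·Dx.
L = (1 + 10·x)·Dx + (-1 - 5·x - 4·x^2 + 4·x^3)·Dx^2  (order 2).
h: a_k = 0, 3, 3/2, 3, -21/4, 81/5, …
ICs: h(0) = 0, h′(0) = 3.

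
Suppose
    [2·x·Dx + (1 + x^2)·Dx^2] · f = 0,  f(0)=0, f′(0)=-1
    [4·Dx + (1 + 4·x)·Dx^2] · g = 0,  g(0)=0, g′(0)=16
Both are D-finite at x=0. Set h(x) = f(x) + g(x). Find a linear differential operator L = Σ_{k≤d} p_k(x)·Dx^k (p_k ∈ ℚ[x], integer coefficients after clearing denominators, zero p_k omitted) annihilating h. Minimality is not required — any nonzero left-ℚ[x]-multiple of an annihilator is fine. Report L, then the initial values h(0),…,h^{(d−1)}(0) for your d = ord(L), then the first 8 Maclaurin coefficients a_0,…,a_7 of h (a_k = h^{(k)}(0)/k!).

f: a_k = 0, -1, 0, 1/3, 0, -1/5, 0, 1/7, …
g: a_k = 0, 16, -32, 256/3, -256, 4096/5, -8192/3, 65536/7, …
f+g: L₀ = lclm(L_f,L_g), ord ≤ 2+2.
L = (-4 - 48·x + 12·x^2 + 16·x^3)·Dx + (-17 - 8·x - 45·x^2 + 24·x^3 + 32·x^4)·Dx^2 + (-2 - 7·x + 4·x^2 + x^3 + 6·x^4 + 8·x^5)·Dx^3  (order 3).
h: a_k = 0, 15, -32, 257/3, -256, 819, -8192/3, 65537/7, …
ICs: h(0) = 0, h′(0) = 15, h′′(0) = -64.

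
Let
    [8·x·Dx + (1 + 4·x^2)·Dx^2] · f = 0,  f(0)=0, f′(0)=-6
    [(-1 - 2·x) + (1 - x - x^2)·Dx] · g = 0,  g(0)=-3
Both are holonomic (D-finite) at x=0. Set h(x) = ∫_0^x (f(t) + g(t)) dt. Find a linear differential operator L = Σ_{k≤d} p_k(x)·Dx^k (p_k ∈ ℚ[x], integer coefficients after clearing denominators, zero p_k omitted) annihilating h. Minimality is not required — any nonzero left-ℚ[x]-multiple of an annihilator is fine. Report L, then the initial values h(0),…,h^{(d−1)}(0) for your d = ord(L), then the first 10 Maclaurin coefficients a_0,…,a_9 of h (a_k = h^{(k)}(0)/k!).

L = (16 - 64·x - 400·x^2 - 576·x^3 - 696·x^4 - 96·x^6)·Dx^2 + (-13 - 24·x - 22·x^2 - 204·x^3 - 548·x^4 - 488·x^5 - 48·x^6 - 96·x^7)·Dx^3 + (2 + 5·x + 14·x^2 - 2·x^3 + 13·x^4 - 92·x^5 - 48·x^6 - 16·x^7 - 16·x^8)·Dx^4  (order 4).
h: a_k = 0, -3, -9/2, -2, -1/4, -3, -36/5, -39/7, -57/56, -34/3, …
ICs: h(0) = 0, h′(0) = -3, h′′(0) = -9, h′′′(0) = -12.

f: a_k = 0, -6, 0, 8, 0, -96/5, 0, 384/7, 0, -512/3, …
g: a_k = -3, -3, -6, -9, -15, -24, -39, -63, -102, -165, …
Sum ⇒ L₀ = lclm(L_f,L_g) in ℚ(x)⟨Dx⟩.
∫: right-multiply L₀ by Dx.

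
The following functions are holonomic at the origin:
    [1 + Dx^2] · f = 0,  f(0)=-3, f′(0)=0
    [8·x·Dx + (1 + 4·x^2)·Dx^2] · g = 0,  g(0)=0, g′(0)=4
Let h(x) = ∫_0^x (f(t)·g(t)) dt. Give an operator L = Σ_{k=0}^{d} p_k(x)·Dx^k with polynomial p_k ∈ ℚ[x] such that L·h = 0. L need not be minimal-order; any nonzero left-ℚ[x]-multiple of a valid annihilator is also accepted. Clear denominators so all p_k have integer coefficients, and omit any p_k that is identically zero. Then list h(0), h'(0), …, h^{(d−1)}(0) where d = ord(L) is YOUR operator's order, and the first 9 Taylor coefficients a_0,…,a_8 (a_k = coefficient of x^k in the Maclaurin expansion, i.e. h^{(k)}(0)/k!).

L = (85 + 944·x^2 + 416·x^4 + 256·x^6 + 256·x^8)·Dx + (144·x + 704·x^3 + 768·x^5 + 1024·x^7)·Dx^2 + (90 + 992·x^2 + 576·x^4 + 512·x^6 + 512·x^8)·Dx^3 + (144·x + 704·x^3 + 768·x^5 + 1024·x^7)·Dx^4 + (5 + 48·x^2 + 160·x^4 + 256·x^6 + 256·x^8)·Dx^5  (order 5).
h: a_k = 0, 0, -6, 0, 11/2, 0, -469/60, 0, 54431/3360, …
ICs: h(0) = 0, h′(0) = 0, h′′(0) = -12, h′′′(0) = 0, h′′′′(0) = 132.

f: a_k = -3, 0, 3/2, 0, -1/8, 0, 1/240, 0, -1/13440, …
g: a_k = 0, 4, 0, -16/3, 0, 64/5, 0, -256/7, 0, …
Product ⇒ symmetric product L₀, ord ≤ 4.
h=∫₀ˣh₀: take L = L₀·Dx.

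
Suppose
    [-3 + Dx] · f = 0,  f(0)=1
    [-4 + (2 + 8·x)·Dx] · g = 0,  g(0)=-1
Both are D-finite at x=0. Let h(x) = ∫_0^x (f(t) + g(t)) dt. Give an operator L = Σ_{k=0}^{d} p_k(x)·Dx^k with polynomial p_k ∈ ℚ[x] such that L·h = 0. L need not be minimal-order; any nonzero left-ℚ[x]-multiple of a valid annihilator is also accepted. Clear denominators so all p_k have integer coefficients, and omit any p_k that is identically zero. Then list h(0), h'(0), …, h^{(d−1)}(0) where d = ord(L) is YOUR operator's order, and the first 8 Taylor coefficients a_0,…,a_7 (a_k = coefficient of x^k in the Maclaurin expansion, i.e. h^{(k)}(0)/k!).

L = (30 + 72·x)·Dx + (-13 - 72·x - 144·x^2)·Dx^2 + (1 + 16·x + 48·x^2)·Dx^3  (order 3).
h: a_k = 0, 0, 1/2, 13/6, 1/8, 107/40, -1039/240, 6801/560, …
ICs: h(0) = 0, h′(0) = 0, h′′(0) = 1.

f: a_k = 1, 3, 9/2, 9/2, 27/8, 81/40, 81/80, 243/560, …
g: a_k = -1, -2, 2, -4, 10, -28, 84, -264, …
h₀=f+g: left-lcm gives L₀, ord ≤ 2.
∫: right-multiply L₀ by Dx.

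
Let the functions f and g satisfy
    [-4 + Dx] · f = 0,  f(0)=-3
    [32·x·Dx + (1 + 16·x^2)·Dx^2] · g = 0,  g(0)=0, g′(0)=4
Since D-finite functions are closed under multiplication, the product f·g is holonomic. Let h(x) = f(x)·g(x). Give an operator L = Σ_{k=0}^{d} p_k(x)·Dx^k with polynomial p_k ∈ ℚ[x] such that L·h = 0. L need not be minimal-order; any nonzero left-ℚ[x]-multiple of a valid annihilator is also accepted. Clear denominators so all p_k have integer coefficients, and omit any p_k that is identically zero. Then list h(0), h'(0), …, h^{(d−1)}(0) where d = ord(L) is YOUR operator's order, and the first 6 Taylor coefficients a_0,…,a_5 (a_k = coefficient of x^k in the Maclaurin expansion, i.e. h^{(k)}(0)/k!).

f: a_k = -3, -12, -24, -32, -32, -128/5, …
g: a_k = 0, 4, 0, -64/3, 0, 1024/5, …
f·g: L₀ = L_f ⊗_s L_g, ord ≤ 1·2.
L = (16 - 128·x + 256·x^2) + (-8 + 32·x - 128·x^2)·Dx + (1 + 16·x^2)·Dx^2  (order 2).
h: a_k = 0, -12, -48, -32, 128, -1152/5, …
ICs: h(0) = 0, h′(0) = -12.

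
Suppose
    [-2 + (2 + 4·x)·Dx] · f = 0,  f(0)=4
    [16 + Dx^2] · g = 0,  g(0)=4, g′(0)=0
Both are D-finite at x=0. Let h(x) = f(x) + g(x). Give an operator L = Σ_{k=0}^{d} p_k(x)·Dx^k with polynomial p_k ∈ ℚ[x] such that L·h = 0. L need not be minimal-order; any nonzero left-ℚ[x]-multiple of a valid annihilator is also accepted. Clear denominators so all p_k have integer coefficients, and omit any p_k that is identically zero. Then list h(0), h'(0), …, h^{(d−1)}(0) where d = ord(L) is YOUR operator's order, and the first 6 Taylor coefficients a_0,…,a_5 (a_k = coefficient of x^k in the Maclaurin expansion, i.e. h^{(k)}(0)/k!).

L = (-304 - 1024·x - 1024·x^2) + (240 + 1504·x + 3072·x^2 + 2048·x^3)·Dx + (-19 - 64·x - 64·x^2)·Dx^2 + (15 + 94·x + 192·x^2 + 128·x^3)·Dx^3  (order 3).
h: a_k = 8, 4, -34, 2, 241/6, 7/2, …
ICs: h(0) = 8, h′(0) = 4, h′′(0) = -68.

f: a_k = 4, 4, -2, 2, -5/2, 7/2, …
g: a_k = 4, 0, -32, 0, 128/3, 0, …
f+g: L₀ = lclm(L_f,L_g), ord ≤ 1+2.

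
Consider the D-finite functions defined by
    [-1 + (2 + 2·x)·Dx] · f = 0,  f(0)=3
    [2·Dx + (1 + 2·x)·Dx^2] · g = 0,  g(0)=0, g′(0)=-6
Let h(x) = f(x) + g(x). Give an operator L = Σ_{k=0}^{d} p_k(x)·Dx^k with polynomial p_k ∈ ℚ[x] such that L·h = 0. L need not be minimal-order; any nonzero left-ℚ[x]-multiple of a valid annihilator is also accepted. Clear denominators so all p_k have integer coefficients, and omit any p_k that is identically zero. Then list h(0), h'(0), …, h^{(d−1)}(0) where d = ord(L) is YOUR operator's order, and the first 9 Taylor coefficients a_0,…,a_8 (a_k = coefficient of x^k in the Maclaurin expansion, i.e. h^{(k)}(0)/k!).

f: a_k = 3, 3/2, -3/8, 3/16, -15/128, 21/256, -63/1024, 99/2048, -1287/32768, …
g: a_k = 0, -6, 6, -8, 12, -96/5, 32, -384/7, 96, …
L₀ := lclm(L_f,L_g); ord L₀ ≤ 1+2.
L = (10 + 4·x)·Dx + (29 + 52·x + 20·x^2)·Dx^2 + (6 + 22·x + 24·x^2 + 8·x^3)·Dx^3  (order 3).
h: a_k = 3, -9/2, 45/8, -125/16, 1521/128, -24471/1280, 32705/1024, -785739/14336, 3144441/32768, …
ICs: h(0) = 3, h′(0) = -9/2, h′′(0) = 45/4.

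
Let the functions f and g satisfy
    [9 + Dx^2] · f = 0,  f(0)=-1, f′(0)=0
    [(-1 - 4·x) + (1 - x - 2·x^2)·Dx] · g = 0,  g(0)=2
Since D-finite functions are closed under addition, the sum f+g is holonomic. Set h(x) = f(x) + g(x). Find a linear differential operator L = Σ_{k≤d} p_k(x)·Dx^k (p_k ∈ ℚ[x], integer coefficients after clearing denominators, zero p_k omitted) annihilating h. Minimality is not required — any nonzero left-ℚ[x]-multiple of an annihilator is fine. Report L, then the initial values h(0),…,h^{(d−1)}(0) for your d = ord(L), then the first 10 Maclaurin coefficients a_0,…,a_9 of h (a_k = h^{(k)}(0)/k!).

f: a_k = -1, 0, 9/2, 0, -27/8, 0, 81/80, 0, -729/4480, 0, …
g: a_k = 2, 2, 6, 10, 22, 42, 86, 170, 342, 682, …
f+g: L₀ = lclm(L_f,L_g), ord ≤ 2+1.
L = (-117 - 486·x - 135·x^2 - 360·x^3 - 540·x^4 - 432·x^5) + (45 - 63·x - 81·x^2 + 153·x^3 + 18·x^4 - 324·x^5 - 216·x^6)·Dx + (-13 - 54·x - 15·x^2 - 40·x^3 - 60·x^4 - 48·x^5)·Dx^2 + (5 - 7·x - 9·x^2 + 17·x^3 + 2·x^4 - 36·x^5 - 24·x^6)·Dx^3  (order 3).
h: a_k = 1, 2, 21/2, 10, 149/8, 42, 6961/80, 170, 1531431/4480, 682, …
ICs: h(0) = 1, h′(0) = 2, h′′(0) = 21.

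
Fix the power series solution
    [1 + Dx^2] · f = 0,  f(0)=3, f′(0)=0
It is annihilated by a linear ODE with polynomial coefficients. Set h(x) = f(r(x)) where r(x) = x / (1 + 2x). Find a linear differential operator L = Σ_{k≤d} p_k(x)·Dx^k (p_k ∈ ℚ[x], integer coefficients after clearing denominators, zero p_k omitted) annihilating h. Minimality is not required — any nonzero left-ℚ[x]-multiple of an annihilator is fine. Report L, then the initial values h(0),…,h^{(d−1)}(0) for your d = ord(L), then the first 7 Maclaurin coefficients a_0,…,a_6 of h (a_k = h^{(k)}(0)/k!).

L = 1 + (4 + 24·x + 48·x^2 + 32·x^3)·Dx + (1 + 8·x + 24·x^2 + 32·x^3 + 16·x^4)·Dx^2  (order 2).
h: a_k = 3, 0, -3/2, 6, -143/8, 47, -27601/240, …
ICs: h(0) = 3, h′(0) = 0.

f: a_k = 3, 0, -3/2, 0, 1/8, 0, -1/240, …
L₀ from L_f via x↦r, Dx↦r'^{-1}Dx.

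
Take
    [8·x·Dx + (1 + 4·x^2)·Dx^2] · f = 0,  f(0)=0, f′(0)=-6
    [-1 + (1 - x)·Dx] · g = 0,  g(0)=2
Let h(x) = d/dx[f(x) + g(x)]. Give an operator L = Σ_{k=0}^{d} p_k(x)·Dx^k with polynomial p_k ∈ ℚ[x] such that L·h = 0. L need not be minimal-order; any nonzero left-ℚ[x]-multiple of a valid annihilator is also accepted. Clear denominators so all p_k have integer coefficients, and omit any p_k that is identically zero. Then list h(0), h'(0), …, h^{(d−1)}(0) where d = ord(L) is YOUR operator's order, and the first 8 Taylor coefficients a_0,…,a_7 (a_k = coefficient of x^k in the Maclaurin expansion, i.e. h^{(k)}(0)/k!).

f: a_k = 0, -6, 0, 8, 0, -96/5, 0, 384/7, …
g: a_k = 2, 2, 2, 2, 2, 2, 2, 2, …
Weyl lclm of L_f,L_g ⇒ L₀ (ord ≤ 3).
Derive L from L₀ (diff closure).
L = (8 - 32·x - 96·x^2) + (-7 + 8·x + 20·x^2 - 96·x^3)·Dx + (1 + 3·x + 12·x^3 - 16·x^4)·Dx^2  (order 2).
h: a_k = -4, 4, 30, 8, -86, 12, 398, 16, …
ICs: h(0) = -4, h′(0) = 4.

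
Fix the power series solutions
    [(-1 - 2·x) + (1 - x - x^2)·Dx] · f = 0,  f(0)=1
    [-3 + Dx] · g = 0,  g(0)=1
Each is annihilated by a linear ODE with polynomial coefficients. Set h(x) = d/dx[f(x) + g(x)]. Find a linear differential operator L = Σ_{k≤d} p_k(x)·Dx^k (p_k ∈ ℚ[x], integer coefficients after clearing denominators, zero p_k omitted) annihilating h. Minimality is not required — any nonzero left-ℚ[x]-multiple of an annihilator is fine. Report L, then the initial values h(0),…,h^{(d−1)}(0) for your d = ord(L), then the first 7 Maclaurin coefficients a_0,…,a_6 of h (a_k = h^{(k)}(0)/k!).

L = (18 + 126·x + 144·x^2 + 180·x^3 + 54·x^4) + (-9 - 48·x - 81·x^2 - 24·x^3 + 45·x^4 + 18·x^5)·Dx + (1 + 2·x + 11·x^2 - 12·x^3 - 21·x^4 - 6·x^5)·Dx^2  (order 2).
h: a_k = 4, 13, 45/2, 67/2, 401/8, 3363/40, 12003/80, …
ICs: h(0) = 4, h′(0) = 13.

f: a_k = 1, 1, 2, 3, 5, 8, 13, …
g: a_k = 1, 3, 9/2, 9/2, 27/8, 81/40, 81/80, …
h₀=f+g: left-lcm gives L₀, ord ≤ 2.
h=h₀': d/dx-closure on L₀ ⇒ L.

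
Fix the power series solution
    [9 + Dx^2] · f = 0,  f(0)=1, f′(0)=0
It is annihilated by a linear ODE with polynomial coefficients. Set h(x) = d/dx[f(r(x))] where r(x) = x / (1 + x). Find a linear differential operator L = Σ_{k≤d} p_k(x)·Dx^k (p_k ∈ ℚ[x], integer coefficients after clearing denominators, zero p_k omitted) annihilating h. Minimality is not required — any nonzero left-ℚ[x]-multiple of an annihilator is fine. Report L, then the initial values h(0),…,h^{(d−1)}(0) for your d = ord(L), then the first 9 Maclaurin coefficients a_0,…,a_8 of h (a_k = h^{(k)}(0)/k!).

L = (15 + 12·x + 6·x^2) + (6 + 18·x + 18·x^2 + 6·x^3)·Dx + (1 + 4·x + 6·x^2 + 4·x^3 + x^4)·Dx^2  (order 2).
h: a_k = 0, -9, 27, -81/2, 45/2, 2457/40, -9639/40, 293553/560, -491913/560, …
ICs: h(0) = 0, h′(0) = -9.

f: a_k = 1, 0, -9/2, 0, 27/8, 0, -81/80, 0, 729/4480, …
Change of var in L_f (x↦r) gives L₀.
h=h₀': d/dx-closure on L₀ ⇒ L.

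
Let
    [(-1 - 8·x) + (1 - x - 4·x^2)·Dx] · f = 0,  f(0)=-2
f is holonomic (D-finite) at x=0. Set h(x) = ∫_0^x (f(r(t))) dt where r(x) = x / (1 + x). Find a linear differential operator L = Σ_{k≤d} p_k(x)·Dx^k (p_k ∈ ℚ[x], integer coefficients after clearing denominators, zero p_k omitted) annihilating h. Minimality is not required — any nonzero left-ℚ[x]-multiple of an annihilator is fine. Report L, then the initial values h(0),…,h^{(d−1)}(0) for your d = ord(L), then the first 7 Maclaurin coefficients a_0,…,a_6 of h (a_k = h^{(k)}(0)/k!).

f: a_k = -2, -2, -10, -18, -58, -130, -362, …
L₀ from L_f via x↦r, Dx↦r'^{-1}Dx.
h=∫₀ˣh₀: take L = L₀·Dx.
L = (1 + 9·x)·Dx + (-1 - 2·x + 3·x^2 + 4·x^3)·Dx^2  (order 2).
h: a_k = 0, -2, -1, -8/3, 0, -32/5, 16/3, …
ICs: h(0) = 0, h′(0) = -2.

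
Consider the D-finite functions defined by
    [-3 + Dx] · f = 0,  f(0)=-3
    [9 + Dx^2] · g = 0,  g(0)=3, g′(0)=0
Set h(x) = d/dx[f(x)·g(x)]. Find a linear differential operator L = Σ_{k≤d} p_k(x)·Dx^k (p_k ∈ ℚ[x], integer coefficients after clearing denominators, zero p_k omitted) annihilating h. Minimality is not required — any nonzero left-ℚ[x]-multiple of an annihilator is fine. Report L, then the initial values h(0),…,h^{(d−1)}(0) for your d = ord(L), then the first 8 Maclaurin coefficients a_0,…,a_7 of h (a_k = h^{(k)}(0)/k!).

L = 18 - 6·Dx + Dx^2  (order 2).
h: a_k = -27, 0, 243, 486, 729/2, 0, -2187/10, -6561/35, …
ICs: h(0) = -27, h′(0) = 0.

f: a_k = -3, -9, -27/2, -27/2, -81/8, -243/40, -243/80, -729/560, …
g: a_k = 3, 0, -27/2, 0, 81/8, 0, -243/80, 0, …
L₀ := L_f ⊗_s L_g (sym. prod.), ord ≤ 2.
h₀' ⇒ L via d/dx closure of L₀.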